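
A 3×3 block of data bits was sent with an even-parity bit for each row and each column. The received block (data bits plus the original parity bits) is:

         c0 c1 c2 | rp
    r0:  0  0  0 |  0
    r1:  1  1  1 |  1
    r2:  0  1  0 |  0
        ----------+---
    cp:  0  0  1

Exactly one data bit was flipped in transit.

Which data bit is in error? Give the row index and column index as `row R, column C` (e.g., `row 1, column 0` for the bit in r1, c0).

row 2, column 0

Recompute each row's even parity and compare to rp:
  r0: data parity 0, sent rp 0 → ok
  r1: data parity 1, sent rp 1 → ok
  r2: data parity 1, sent rp 0 → mismatch
Recompute each column's even parity and compare to cp:
  c0: data parity 1, sent cp 0 → mismatch
  c1: data parity 0, sent cp 0 → ok
  c2: data parity 1, sent cp 1 → ok
Exactly one row (r2) and one column (c0) fail → the flipped bit is at their intersection.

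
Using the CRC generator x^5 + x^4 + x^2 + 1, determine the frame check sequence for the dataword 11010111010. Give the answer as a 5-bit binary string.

10000

Append 5 zeros: 1101011101000000. Divide by 110101 (XOR where the leading bit is 1):
  pos 0: 110101 XOR 110101 = 000000
  pos 6: 110100 XOR 110101 = 000001
Remainder (last 5 bits) = 10000. This is the CRC / FCS.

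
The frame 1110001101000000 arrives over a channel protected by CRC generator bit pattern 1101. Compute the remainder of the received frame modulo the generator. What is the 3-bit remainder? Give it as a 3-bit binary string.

101

Modulo-2 division of 1110001101000000 by 1101:
  pos 0: 1110 XOR 1101 = 0011
  pos 2: 1100 XOR 1101 = 0001
  pos 5: 1110 XOR 1101 = 0011
  pos 7: 1110 XOR 1101 = 0011
  pos 9: 1100 XOR 1101 = 0001
  pos 12: 1000 XOR 1101 = 0101
Remainder = 101 (nonzero — an error is detected).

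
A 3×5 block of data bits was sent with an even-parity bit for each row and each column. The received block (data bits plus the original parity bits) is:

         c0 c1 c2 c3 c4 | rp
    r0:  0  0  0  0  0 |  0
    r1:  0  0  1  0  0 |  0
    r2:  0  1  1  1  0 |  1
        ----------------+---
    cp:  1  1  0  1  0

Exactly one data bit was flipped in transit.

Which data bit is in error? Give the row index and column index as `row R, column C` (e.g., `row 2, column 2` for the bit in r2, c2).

row 1, column 0

Recompute each row's even parity and compare to rp:
  r0: data parity 0, sent rp 0 → ok
  r1: data parity 1, sent rp 0 → mismatch
  r2: data parity 1, sent rp 1 → ok
Recompute each column's even parity and compare to cp:
  c0: data parity 0, sent cp 1 → mismatch
  c1: data parity 1, sent cp 1 → ok
  c2: data parity 0, sent cp 0 → ok
  c3: data parity 1, sent cp 1 → ok
  c4: data parity 0, sent cp 0 → ok
Exactly one row (r1) and one column (c0) fail → the flipped bit is at their intersection.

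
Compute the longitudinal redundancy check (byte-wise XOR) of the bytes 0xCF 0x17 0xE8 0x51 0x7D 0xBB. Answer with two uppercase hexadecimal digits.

A7

XOR the bytes together:
  start with 0xCF
  0xCF ⊕ 0x17 = 0xD8
  0xD8 ⊕ 0xE8 = 0x30
  0x30 ⊕ 0x51 = 0x61
  0x61 ⊕ 0x7D = 0x1C
  0x1C ⊕ 0xBB = 0xA7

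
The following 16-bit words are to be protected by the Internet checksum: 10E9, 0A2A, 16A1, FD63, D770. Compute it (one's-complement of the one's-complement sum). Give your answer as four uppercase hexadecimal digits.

One's-complement addition (fold any carry out of bit 15 back into bit 0):
  0x10E9 + 0x0A2A = 0x01B13
  0x1B13 + 0x16A1 = 0x031B4
  0x31B4 + 0xFD63 = 0x12F17 → wrap carry → 0x2F18
  0x2F18 + 0xD770 = 0x10688 → wrap carry → 0x0689
One's-complement sum = 0x0689.
Checksum = ~0x0689 & 0xFFFF = 0xF976.

F976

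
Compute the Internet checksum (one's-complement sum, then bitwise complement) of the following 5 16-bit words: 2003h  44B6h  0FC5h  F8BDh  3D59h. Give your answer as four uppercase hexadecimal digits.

One's-complement addition (fold any carry out of bit 15 back into bit 0):
  0x2003 + 0x44B6 = 0x064B9
  0x64B9 + 0x0FC5 = 0x0747E
  0x747E + 0xF8BD = 0x16D3B → wrap carry → 0x6D3C
  0x6D3C + 0x3D59 = 0x0AA95
One's-complement sum = 0xAA95.
Checksum = ~0xAA95 & 0xFFFF = 0x556A.

556A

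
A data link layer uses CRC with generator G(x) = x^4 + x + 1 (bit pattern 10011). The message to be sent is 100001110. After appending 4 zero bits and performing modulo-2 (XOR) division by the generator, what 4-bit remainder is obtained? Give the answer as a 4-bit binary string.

1110

Append 4 zeros: 1000011100000. Divide by 10011 (XOR where the leading bit is 1):
  pos 0: 10000 XOR 10011 = 00011
  pos 3: 11111 XOR 10011 = 01100
  pos 4: 11000 XOR 10011 = 01011
  pos 5: 10110 XOR 10011 = 00101
  pos 7: 10100 XOR 10011 = 00111
Remainder (last 4 bits) = 1110. This is the CRC / FCS.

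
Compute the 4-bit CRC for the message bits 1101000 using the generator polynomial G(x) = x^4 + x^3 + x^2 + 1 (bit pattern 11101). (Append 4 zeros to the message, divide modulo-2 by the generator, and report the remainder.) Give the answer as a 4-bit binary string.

Append 4 zeros: 11010000000. Divide by 11101 (XOR where the leading bit is 1):
  pos 0: 11010 XOR 11101 = 00111
  pos 2: 11100 XOR 11101 = 00001
  pos 6: 10000 XOR 11101 = 01101
Remainder (last 4 bits) = 1101. This is the CRC / FCS.

1101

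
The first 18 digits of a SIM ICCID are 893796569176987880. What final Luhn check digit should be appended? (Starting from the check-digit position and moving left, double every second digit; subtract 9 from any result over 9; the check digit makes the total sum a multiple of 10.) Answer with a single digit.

Partial digits right→left: 0 8 8 7 8 9 6 7 1 9 6 5 6 9 7 3 9 8
Double every second digit counting from the check-digit position (so the 1st, 3rd, 5th, ... of the partial from the right).
  doubled (with −9 where >9): 0 7 7 3 2 3 3 5 9 → sum 39
  kept as-is: 8 7 9 7 9 5 9 3 8 → sum 65
Total = 39 + 65 = 104.
Check digit = (10 − (104 mod 10)) mod 10 = 6.

6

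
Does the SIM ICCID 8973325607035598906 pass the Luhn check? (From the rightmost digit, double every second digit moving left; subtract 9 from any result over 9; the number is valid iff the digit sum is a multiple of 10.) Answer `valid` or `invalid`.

From the right, keep odd positions and double even positions (subtract 9 from any doubled value over 9):
  doubled (positions 2,4,...): 0 7 1 6 5 3 4 6 9 → sum 41
  kept (positions 1,3,...): 6 9 9 5 0 0 5 3 7 8 → sum 52
Total = 93.
93 mod 10 = 3, so the number is invalid.

invalid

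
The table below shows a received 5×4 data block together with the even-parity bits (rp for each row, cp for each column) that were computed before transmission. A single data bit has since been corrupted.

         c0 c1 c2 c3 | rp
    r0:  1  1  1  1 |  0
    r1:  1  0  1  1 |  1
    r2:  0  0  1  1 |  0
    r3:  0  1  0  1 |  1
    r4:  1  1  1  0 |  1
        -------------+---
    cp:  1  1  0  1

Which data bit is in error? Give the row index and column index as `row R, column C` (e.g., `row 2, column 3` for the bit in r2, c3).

row 3, column 3

Recompute each row's even parity and compare to rp:
  r0: data parity 0, sent rp 0 → ok
  r1: data parity 1, sent rp 1 → ok
  r2: data parity 0, sent rp 0 → ok
  r3: data parity 0, sent rp 1 → mismatch
  r4: data parity 1, sent rp 1 → ok
Recompute each column's even parity and compare to cp:
  c0: data parity 1, sent cp 1 → ok
  c1: data parity 1, sent cp 1 → ok
  c2: data parity 0, sent cp 0 → ok
  c3: data parity 0, sent cp 1 → mismatch
Exactly one row (r3) and one column (c3) fail → the flipped bit is at their intersection.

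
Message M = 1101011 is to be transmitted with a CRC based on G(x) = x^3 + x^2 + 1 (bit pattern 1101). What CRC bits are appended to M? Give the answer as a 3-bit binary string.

010

Append 3 zeros: 1101011000. Divide by 1101 (XOR where the leading bit is 1):
  pos 0: 1101 XOR 1101 = 0000
  pos 5: 1100 XOR 1101 = 0001
Remainder (last 3 bits) = 010. This is the CRC / FCS.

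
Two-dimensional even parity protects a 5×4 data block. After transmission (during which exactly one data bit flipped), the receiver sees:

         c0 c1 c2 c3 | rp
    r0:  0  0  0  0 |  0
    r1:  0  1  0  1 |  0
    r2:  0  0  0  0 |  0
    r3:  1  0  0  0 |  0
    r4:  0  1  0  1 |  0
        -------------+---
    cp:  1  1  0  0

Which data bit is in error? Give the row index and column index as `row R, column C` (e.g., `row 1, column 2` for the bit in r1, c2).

Recompute each row's even parity and compare to rp:
  r0: data parity 0, sent rp 0 → ok
  r1: data parity 0, sent rp 0 → ok
  r2: data parity 0, sent rp 0 → ok
  r3: data parity 1, sent rp 0 → mismatch
  r4: data parity 0, sent rp 0 → ok
Recompute each column's even parity and compare to cp:
  c0: data parity 1, sent cp 1 → ok
  c1: data parity 0, sent cp 1 → mismatch
  c2: data parity 0, sent cp 0 → ok
  c3: data parity 0, sent cp 0 → ok
Exactly one row (r3) and one column (c1) fail → the flipped bit is at their intersection.

row 3, column 1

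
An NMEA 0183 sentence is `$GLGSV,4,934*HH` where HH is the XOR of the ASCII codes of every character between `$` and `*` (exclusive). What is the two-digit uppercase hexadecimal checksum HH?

43

XOR the ASCII codes of the payload characters:
  'G' = 0x47 → acc = 0x47
  'L' = 0x4C → acc = 0x0B
  'G' = 0x47 → acc = 0x4C
  'S' = 0x53 → acc = 0x1F
  'V' = 0x56 → acc = 0x49
  ',' = 0x2C → acc = 0x65
  '4' = 0x34 → acc = 0x51
  ',' = 0x2C → acc = 0x7D
  '9' = 0x39 → acc = 0x44
  '3' = 0x33 → acc = 0x77
  '4' = 0x34 → acc = 0x43
Checksum = 0x43.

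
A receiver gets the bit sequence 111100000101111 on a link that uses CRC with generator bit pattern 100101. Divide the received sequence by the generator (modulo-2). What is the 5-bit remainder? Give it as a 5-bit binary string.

00010

Modulo-2 division of 111100000101111 by 100101:
  pos 0: 111100 XOR 100101 = 011001
  pos 1: 110010 XOR 100101 = 010111
  pos 2: 101110 XOR 100101 = 001011
  pos 4: 101101 XOR 100101 = 001000
  pos 6: 100001 XOR 100101 = 000100
  pos 9: 100111 XOR 100101 = 000010
Remainder = 00010 (nonzero — an error is detected).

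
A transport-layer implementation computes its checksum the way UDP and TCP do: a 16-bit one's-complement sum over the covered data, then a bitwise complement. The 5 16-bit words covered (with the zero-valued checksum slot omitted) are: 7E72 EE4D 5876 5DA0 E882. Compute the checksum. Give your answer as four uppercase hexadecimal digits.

One's-complement addition (fold any carry out of bit 15 back into bit 0):
  0x7E72 + 0xEE4D = 0x16CBF → wrap carry → 0x6CC0
  0x6CC0 + 0x5876 = 0x0C536
  0xC536 + 0x5DA0 = 0x122D6 → wrap carry → 0x22D7
  0x22D7 + 0xE882 = 0x10B59 → wrap carry → 0x0B5A
One's-complement sum = 0x0B5A.
Checksum = ~0x0B5A & 0xFFFF = 0xF4A5.

F4A5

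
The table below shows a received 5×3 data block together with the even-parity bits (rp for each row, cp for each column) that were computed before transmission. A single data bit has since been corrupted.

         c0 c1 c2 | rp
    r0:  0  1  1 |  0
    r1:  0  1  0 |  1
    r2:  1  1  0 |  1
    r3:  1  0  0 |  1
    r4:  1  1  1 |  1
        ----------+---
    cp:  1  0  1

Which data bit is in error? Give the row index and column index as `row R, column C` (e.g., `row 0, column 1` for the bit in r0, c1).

Recompute each row's even parity and compare to rp:
  r0: data parity 0, sent rp 0 → ok
  r1: data parity 1, sent rp 1 → ok
  r2: data parity 0, sent rp 1 → mismatch
  r3: data parity 1, sent rp 1 → ok
  r4: data parity 1, sent rp 1 → ok
Recompute each column's even parity and compare to cp:
  c0: data parity 1, sent cp 1 → ok
  c1: data parity 0, sent cp 0 → ok
  c2: data parity 0, sent cp 1 → mismatch
Exactly one row (r2) and one column (c2) fail → the flipped bit is at their intersection.

row 2, column 2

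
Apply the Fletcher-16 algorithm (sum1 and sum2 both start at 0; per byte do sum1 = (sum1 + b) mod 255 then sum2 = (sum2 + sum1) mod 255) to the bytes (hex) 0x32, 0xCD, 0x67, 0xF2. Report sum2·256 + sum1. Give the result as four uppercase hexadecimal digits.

F35A

Running sums (mod 255):
  after byte 0 (0x32): sum1=50, sum2=50
  after byte 1 (0xCD): sum1=0, sum2=50
  after byte 2 (0x67): sum1=103, sum2=153
  after byte 3 (0xF2): sum1=90, sum2=243
Checksum = sum2·256 + sum1 = 243·256 + 90 = 62298 = 0xF35A.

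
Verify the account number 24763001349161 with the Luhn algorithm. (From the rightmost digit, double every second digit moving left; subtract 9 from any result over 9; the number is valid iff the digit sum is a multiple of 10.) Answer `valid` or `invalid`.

From the right, keep odd positions and double even positions (subtract 9 from any doubled value over 9):
  doubled (positions 2,4,...): 3 9 6 0 6 5 4 → sum 33
  kept (positions 1,3,...): 1 1 4 1 0 6 4 → sum 17
Total = 50.
50 mod 10 = 0, so the number is valid.

valid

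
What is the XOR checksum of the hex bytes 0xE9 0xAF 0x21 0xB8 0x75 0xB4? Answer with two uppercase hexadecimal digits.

XOR the bytes together:
  start with 0xE9
  0xE9 ⊕ 0xAF = 0x46
  0x46 ⊕ 0x21 = 0x67
  0x67 ⊕ 0xB8 = 0xDF
  0xDF ⊕ 0x75 = 0xAA
  0xAA ⊕ 0xB4 = 0x1E

1E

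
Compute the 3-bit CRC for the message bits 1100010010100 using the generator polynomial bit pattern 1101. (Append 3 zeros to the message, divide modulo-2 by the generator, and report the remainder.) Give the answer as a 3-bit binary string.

100

Append 3 zeros: 1100010010100000. Divide by 1101 (XOR where the leading bit is 1):
  pos 0: 1100 XOR 1101 = 0001
  pos 3: 1010 XOR 1101 = 0111
  pos 4: 1110 XOR 1101 = 0011
  pos 6: 1110 XOR 1101 = 0011
  pos 8: 1110 XOR 1101 = 0011
  pos 10: 1100 XOR 1101 = 0001
Remainder (last 3 bits) = 100. This is the CRC / FCS.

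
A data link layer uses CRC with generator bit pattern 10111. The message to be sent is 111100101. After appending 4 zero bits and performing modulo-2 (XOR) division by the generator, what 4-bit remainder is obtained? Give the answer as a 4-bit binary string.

1001

Append 4 zeros: 1111001010000. Divide by 10111 (XOR where the leading bit is 1):
  pos 0: 11110 XOR 10111 = 01001
  pos 1: 10010 XOR 10111 = 00101
  pos 3: 10110 XOR 10111 = 00001
  pos 7: 11000 XOR 10111 = 01111
  pos 8: 11110 XOR 10111 = 01001
Remainder (last 4 bits) = 1001. This is the CRC / FCS.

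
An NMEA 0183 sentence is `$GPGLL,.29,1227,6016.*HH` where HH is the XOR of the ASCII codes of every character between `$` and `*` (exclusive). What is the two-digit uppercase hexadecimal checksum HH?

XOR the ASCII codes of the payload characters:
  'G' = 0x47 → acc = 0x47
  'P' = 0x50 → acc = 0x17
  'G' = 0x47 → acc = 0x50
  'L' = 0x4C → acc = 0x1C
  'L' = 0x4C → acc = 0x50
  ',' = 0x2C → acc = 0x7C
  '.' = 0x2E → acc = 0x52
  '2' = 0x32 → acc = 0x60
  '9' = 0x39 → acc = 0x59
  ',' = 0x2C → acc = 0x75
  '1' = 0x31 → acc = 0x44
  '2' = 0x32 → acc = 0x76
  '2' = 0x32 → acc = 0x44
  '7' = 0x37 → acc = 0x73
  ',' = 0x2C → acc = 0x5F
  '6' = 0x36 → acc = 0x69
  '0' = 0x30 → acc = 0x59
  '1' = 0x31 → acc = 0x68
  '6' = 0x36 → acc = 0x5E
  '.' = 0x2E → acc = 0x70
Checksum = 0x70.

70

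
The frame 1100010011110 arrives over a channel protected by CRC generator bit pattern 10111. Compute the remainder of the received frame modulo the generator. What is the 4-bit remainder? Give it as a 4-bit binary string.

0001

Modulo-2 division of 1100010011110 by 10111:
  pos 0: 11000 XOR 10111 = 01111
  pos 1: 11111 XOR 10111 = 01000
  pos 2: 10000 XOR 10111 = 00111
  pos 4: 11101 XOR 10111 = 01010
  pos 5: 10101 XOR 10111 = 00010
  pos 8: 10110 XOR 10111 = 00001
Remainder = 0001 (nonzero — an error is detected).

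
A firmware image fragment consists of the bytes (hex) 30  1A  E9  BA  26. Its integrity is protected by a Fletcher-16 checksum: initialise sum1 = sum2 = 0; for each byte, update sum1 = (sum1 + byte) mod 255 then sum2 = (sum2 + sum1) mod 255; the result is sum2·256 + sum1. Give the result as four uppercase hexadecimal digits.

Running sums (mod 255):
  after byte 0 (30): sum1=48, sum2=48
  after byte 1 (1A): sum1=74, sum2=122
  after byte 2 (E9): sum1=52, sum2=174
  after byte 3 (BA): sum1=238, sum2=157
  after byte 4 (26): sum1=21, sum2=178
Checksum = sum2·256 + sum1 = 178·256 + 21 = 45589 = 0xB215.

B215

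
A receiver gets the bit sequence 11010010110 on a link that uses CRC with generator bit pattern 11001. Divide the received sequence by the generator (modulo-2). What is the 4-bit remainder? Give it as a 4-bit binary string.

Modulo-2 division of 11010010110 by 11001:
  pos 0: 11010 XOR 11001 = 00011
  pos 3: 11010 XOR 11001 = 00011
  pos 6: 11110 XOR 11001 = 00111
Remainder = 0111 (nonzero — an error is detected).

0111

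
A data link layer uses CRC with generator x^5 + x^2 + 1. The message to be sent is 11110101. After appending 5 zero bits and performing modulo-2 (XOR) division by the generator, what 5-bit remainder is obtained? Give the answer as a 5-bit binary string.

Append 5 zeros: 1111010100000. Divide by 100101 (XOR where the leading bit is 1):
  pos 0: 111101 XOR 100101 = 011000
  pos 1: 110000 XOR 100101 = 010101
  pos 2: 101011 XOR 100101 = 001110
  pos 4: 111000 XOR 100101 = 011101
  pos 5: 111010 XOR 100101 = 011111
  pos 6: 111110 XOR 100101 = 011011
  pos 7: 110110 XOR 100101 = 010011
Remainder (last 5 bits) = 10011. This is the CRC / FCS.

10011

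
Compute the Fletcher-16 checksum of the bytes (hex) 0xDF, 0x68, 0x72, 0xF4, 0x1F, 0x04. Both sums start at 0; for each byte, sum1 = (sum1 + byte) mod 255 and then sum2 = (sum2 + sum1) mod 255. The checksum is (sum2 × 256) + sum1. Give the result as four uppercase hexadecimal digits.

34D2

Running sums (mod 255):
  after byte 0 (0xDF): sum1=223, sum2=223
  after byte 1 (0x68): sum1=72, sum2=40
  after byte 2 (0x72): sum1=186, sum2=226
  after byte 3 (0xF4): sum1=175, sum2=146
  after byte 4 (0x1F): sum1=206, sum2=97
  after byte 5 (0x04): sum1=210, sum2=52
Checksum = sum2·256 + sum1 = 52·256 + 210 = 13522 = 0x34D2.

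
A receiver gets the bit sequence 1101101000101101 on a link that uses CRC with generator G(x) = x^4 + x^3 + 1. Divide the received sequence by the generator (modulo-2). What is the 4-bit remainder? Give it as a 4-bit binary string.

Modulo-2 division of 1101101000101101 by 11001:
  pos 0: 11011 XOR 11001 = 00010
  pos 3: 10010 XOR 11001 = 01011
  pos 4: 10110 XOR 11001 = 01111
  pos 5: 11110 XOR 11001 = 00111
  pos 7: 11110 XOR 11001 = 00111
  pos 9: 11111 XOR 11001 = 00110
  pos 11: 11001 XOR 11001 = 00000
Remainder = 0000 (zero — the frame passes the CRC check).

0000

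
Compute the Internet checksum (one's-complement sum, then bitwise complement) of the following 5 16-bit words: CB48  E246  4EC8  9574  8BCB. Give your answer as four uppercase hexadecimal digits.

E267

One's-complement addition (fold any carry out of bit 15 back into bit 0):
  0xCB48 + 0xE246 = 0x1AD8E → wrap carry → 0xAD8F
  0xAD8F + 0x4EC8 = 0x0FC57
  0xFC57 + 0x9574 = 0x191CB → wrap carry → 0x91CC
  0x91CC + 0x8BCB = 0x11D97 → wrap carry → 0x1D98
One's-complement sum = 0x1D98.
Checksum = ~0x1D98 & 0xFFFF = 0xE267.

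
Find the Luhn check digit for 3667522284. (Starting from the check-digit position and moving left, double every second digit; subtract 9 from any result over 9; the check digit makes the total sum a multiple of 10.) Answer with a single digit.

Partial digits right→left: 4 8 2 2 2 5 7 6 6 3
Double every second digit counting from the check-digit position (so the 1st, 3rd, 5th, ... of the partial from the right).
  doubled (with −9 where >9): 8 4 4 5 3 → sum 24
  kept as-is: 8 2 5 6 3 → sum 24
Total = 24 + 24 = 48.
Check digit = (10 − (48 mod 10)) mod 10 = 2.

2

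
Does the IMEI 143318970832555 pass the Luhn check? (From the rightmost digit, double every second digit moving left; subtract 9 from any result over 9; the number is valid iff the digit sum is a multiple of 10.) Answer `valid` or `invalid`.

From the right, keep odd positions and double even positions (subtract 9 from any doubled value over 9):
  doubled (positions 2,4,...): 1 4 7 5 7 6 8 → sum 38
  kept (positions 1,3,...): 5 5 3 0 9 1 3 1 → sum 27
Total = 65.
65 mod 10 = 5, so the number is invalid.

invalid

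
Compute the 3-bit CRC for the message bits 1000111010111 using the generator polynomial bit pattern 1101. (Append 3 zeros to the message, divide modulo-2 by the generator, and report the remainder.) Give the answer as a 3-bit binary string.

Append 3 zeros: 1000111010111000. Divide by 1101 (XOR where the leading bit is 1):
  pos 0: 1000 XOR 1101 = 0101
  pos 1: 1011 XOR 1101 = 0110
  pos 2: 1101 XOR 1101 = 0000
  pos 6: 1010 XOR 1101 = 0111
  pos 7: 1111 XOR 1101 = 0010
  pos 9: 1011 XOR 1101 = 0110
  pos 10: 1100 XOR 1101 = 0001
Remainder (last 3 bits) = 100. This is the CRC / FCS.

100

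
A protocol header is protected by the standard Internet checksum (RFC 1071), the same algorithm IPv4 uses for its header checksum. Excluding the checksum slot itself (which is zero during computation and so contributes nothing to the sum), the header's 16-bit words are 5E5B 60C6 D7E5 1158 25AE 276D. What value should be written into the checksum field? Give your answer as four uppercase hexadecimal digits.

0A85

One's-complement addition (fold any carry out of bit 15 back into bit 0):
  0x5E5B + 0x60C6 = 0x0BF21
  0xBF21 + 0xD7E5 = 0x19706 → wrap carry → 0x9707
  0x9707 + 0x1158 = 0x0A85F
  0xA85F + 0x25AE = 0x0CE0D
  0xCE0D + 0x276D = 0x0F57A
One's-complement sum = 0xF57A.
Checksum = ~0xF57A & 0xFFFF = 0x0A85.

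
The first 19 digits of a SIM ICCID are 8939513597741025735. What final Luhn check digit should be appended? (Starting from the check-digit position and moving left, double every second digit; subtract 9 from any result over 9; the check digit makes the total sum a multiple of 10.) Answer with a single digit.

1

Partial digits right→left: 5 3 7 5 2 0 1 4 7 7 9 5 3 1 5 9 3 9 8
Double every second digit counting from the check-digit position (so the 1st, 3rd, 5th, ... of the partial from the right).
  doubled (with −9 where >9): 1 5 4 2 5 9 6 1 6 7 → sum 46
  kept as-is: 3 5 0 4 7 5 1 9 9 → sum 43
Total = 46 + 43 = 89.
Check digit = (10 − (89 mod 10)) mod 10 = 1.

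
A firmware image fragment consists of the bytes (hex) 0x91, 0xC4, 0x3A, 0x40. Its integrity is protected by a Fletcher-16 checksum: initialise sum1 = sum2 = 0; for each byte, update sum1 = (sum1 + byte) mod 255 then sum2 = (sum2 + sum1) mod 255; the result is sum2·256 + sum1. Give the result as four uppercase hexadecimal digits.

49D0

Running sums (mod 255):
  after byte 0 (0x91): sum1=145, sum2=145
  after byte 1 (0xC4): sum1=86, sum2=231
  after byte 2 (0x3A): sum1=144, sum2=120
  after byte 3 (0x40): sum1=208, sum2=73
Checksum = sum2·256 + sum1 = 73·256 + 208 = 18896 = 0x49D0.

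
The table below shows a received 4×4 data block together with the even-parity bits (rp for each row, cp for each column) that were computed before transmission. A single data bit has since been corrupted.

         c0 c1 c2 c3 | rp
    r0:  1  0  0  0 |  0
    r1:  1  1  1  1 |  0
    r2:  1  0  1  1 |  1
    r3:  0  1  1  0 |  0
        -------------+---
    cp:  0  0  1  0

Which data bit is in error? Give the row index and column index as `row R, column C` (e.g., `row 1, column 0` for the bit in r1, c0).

row 0, column 0

Recompute each row's even parity and compare to rp:
  r0: data parity 1, sent rp 0 → mismatch
  r1: data parity 0, sent rp 0 → ok
  r2: data parity 1, sent rp 1 → ok
  r3: data parity 0, sent rp 0 → ok
Recompute each column's even parity and compare to cp:
  c0: data parity 1, sent cp 0 → mismatch
  c1: data parity 0, sent cp 0 → ok
  c2: data parity 1, sent cp 1 → ok
  c3: data parity 0, sent cp 0 → ok
Exactly one row (r0) and one column (c0) fail → the flipped bit is at their intersection.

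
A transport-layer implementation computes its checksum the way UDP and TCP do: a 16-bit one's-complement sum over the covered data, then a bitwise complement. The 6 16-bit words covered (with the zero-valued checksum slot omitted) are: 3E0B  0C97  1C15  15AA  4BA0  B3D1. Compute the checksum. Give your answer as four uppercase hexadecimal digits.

842C

One's-complement addition (fold any carry out of bit 15 back into bit 0):
  0x3E0B + 0x0C97 = 0x04AA2
  0x4AA2 + 0x1C15 = 0x066B7
  0x66B7 + 0x15AA = 0x07C61
  0x7C61 + 0x4BA0 = 0x0C801
  0xC801 + 0xB3D1 = 0x17BD2 → wrap carry → 0x7BD3
One's-complement sum = 0x7BD3.
Checksum = ~0x7BD3 & 0xFFFF = 0x842C.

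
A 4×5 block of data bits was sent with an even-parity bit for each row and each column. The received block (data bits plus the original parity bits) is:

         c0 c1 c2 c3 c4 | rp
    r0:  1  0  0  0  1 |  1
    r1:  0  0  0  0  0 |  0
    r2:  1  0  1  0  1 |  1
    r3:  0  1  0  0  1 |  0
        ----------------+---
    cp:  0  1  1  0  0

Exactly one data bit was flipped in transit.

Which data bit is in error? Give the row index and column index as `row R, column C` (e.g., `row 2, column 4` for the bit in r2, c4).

row 0, column 4

Recompute each row's even parity and compare to rp:
  r0: data parity 0, sent rp 1 → mismatch
  r1: data parity 0, sent rp 0 → ok
  r2: data parity 1, sent rp 1 → ok
  r3: data parity 0, sent rp 0 → ok
Recompute each column's even parity and compare to cp:
  c0: data parity 0, sent cp 0 → ok
  c1: data parity 1, sent cp 1 → ok
  c2: data parity 1, sent cp 1 → ok
  c3: data parity 0, sent cp 0 → ok
  c4: data parity 1, sent cp 0 → mismatch
Exactly one row (r0) and one column (c4) fail → the flipped bit is at their intersection.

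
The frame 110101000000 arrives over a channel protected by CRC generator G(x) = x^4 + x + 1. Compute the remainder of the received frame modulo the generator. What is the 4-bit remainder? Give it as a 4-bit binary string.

Modulo-2 division of 110101000000 by 10011:
  pos 0: 11010 XOR 10011 = 01001
  pos 1: 10011 XOR 10011 = 00000
Remainder = 0000 (zero — the frame passes the CRC check).

0000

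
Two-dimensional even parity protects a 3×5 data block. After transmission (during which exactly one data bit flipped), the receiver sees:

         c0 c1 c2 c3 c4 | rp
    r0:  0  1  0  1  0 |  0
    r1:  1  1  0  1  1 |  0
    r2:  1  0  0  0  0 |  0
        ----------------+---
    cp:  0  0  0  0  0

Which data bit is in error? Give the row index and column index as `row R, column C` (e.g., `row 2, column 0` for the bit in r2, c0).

Recompute each row's even parity and compare to rp:
  r0: data parity 0, sent rp 0 → ok
  r1: data parity 0, sent rp 0 → ok
  r2: data parity 1, sent rp 0 → mismatch
Recompute each column's even parity and compare to cp:
  c0: data parity 0, sent cp 0 → ok
  c1: data parity 0, sent cp 0 → ok
  c2: data parity 0, sent cp 0 → ok
  c3: data parity 0, sent cp 0 → ok
  c4: data parity 1, sent cp 0 → mismatch
Exactly one row (r2) and one column (c4) fail → the flipped bit is at their intersection.

row 2, column 4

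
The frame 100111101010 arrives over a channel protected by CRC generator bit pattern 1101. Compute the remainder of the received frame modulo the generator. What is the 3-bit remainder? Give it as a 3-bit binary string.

110

Modulo-2 division of 100111101010 by 1101:
  pos 0: 1001 XOR 1101 = 0100
  pos 1: 1001 XOR 1101 = 0100
  pos 2: 1001 XOR 1101 = 0100
  pos 3: 1001 XOR 1101 = 0100
  pos 4: 1000 XOR 1101 = 0101
  pos 5: 1011 XOR 1101 = 0110
  pos 6: 1100 XOR 1101 = 0001
Remainder = 110 (nonzero — an error is detected).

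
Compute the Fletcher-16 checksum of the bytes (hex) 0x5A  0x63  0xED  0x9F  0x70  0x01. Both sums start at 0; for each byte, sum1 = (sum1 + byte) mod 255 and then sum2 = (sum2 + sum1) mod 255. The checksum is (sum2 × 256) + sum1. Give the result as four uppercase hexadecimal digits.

Running sums (mod 255):
  after byte 0 (0x5A): sum1=90, sum2=90
  after byte 1 (0x63): sum1=189, sum2=24
  after byte 2 (0xED): sum1=171, sum2=195
  after byte 3 (0x9F): sum1=75, sum2=15
  after byte 4 (0x70): sum1=187, sum2=202
  after byte 5 (0x01): sum1=188, sum2=135
Checksum = sum2·256 + sum1 = 135·256 + 188 = 34748 = 0x87BC.

87BC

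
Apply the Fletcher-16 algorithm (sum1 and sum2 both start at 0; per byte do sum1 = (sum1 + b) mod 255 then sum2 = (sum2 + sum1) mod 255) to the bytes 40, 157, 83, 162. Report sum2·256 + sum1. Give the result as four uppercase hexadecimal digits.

C2BB

Running sums (mod 255):
  after byte 0 (40): sum1=40, sum2=40
  after byte 1 (157): sum1=197, sum2=237
  after byte 2 (83): sum1=25, sum2=7
  after byte 3 (162): sum1=187, sum2=194
Checksum = sum2·256 + sum1 = 194·256 + 187 = 49851 = 0xC2BB.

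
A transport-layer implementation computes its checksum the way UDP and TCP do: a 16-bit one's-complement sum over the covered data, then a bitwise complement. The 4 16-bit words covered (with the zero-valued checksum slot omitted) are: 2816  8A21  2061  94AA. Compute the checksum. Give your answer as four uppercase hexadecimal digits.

98BC

One's-complement addition (fold any carry out of bit 15 back into bit 0):
  0x2816 + 0x8A21 = 0x0B237
  0xB237 + 0x2061 = 0x0D298
  0xD298 + 0x94AA = 0x16742 → wrap carry → 0x6743
One's-complement sum = 0x6743.
Checksum = ~0x6743 & 0xFFFF = 0x98BC.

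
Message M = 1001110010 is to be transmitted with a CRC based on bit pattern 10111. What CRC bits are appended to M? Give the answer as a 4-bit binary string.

1011

Append 4 zeros: 10011100100000. Divide by 10111 (XOR where the leading bit is 1):
  pos 0: 10011 XOR 10111 = 00100
  pos 2: 10010 XOR 10111 = 00101
  pos 4: 10101 XOR 10111 = 00010
  pos 7: 10000 XOR 10111 = 00111
  pos 9: 11100 XOR 10111 = 01011
Remainder (last 4 bits) = 1011. This is the CRC / FCS.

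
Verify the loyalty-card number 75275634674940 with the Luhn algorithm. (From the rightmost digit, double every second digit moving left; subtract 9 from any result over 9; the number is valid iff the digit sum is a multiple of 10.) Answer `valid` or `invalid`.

invalid

From the right, keep odd positions and double even positions (subtract 9 from any doubled value over 9):
  doubled (positions 2,4,...): 8 8 3 6 1 4 5 → sum 35
  kept (positions 1,3,...): 0 9 7 4 6 7 5 → sum 38
Total = 73.
73 mod 10 = 3, so the number is invalid.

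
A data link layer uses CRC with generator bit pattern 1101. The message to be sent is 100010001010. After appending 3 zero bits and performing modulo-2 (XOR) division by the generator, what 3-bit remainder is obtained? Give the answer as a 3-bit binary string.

Append 3 zeros: 100010001010000. Divide by 1101 (XOR where the leading bit is 1):
  pos 0: 1000 XOR 1101 = 0101
  pos 1: 1011 XOR 1101 = 0110
  pos 2: 1100 XOR 1101 = 0001
  pos 5: 1001 XOR 1101 = 0100
  pos 6: 1000 XOR 1101 = 0101
  pos 7: 1011 XOR 1101 = 0110
  pos 8: 1100 XOR 1101 = 0001
  pos 11: 1000 XOR 1101 = 0101
Remainder (last 3 bits) = 101. This is the CRC / FCS.

101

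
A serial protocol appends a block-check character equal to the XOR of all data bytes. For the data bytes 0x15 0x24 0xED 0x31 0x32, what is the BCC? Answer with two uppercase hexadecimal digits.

XOR the bytes together:
  start with 0x15
  0x15 ⊕ 0x24 = 0x31
  0x31 ⊕ 0xED = 0xDC
  0xDC ⊕ 0x31 = 0xED
  0xED ⊕ 0x32 = 0xDF

DF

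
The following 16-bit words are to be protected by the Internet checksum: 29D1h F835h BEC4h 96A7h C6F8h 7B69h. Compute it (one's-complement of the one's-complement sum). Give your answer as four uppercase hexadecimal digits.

462A

One's-complement addition (fold any carry out of bit 15 back into bit 0):
  0x29D1 + 0xF835 = 0x12206 → wrap carry → 0x2207
  0x2207 + 0xBEC4 = 0x0E0CB
  0xE0CB + 0x96A7 = 0x17772 → wrap carry → 0x7773
  0x7773 + 0xC6F8 = 0x13E6B → wrap carry → 0x3E6C
  0x3E6C + 0x7B69 = 0x0B9D5
One's-complement sum = 0xB9D5.
Checksum = ~0xB9D5 & 0xFFFF = 0x462A.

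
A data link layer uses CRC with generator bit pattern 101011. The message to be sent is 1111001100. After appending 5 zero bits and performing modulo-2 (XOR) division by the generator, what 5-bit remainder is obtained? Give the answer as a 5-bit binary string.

Append 5 zeros: 111100110000000. Divide by 101011 (XOR where the leading bit is 1):
  pos 0: 111100 XOR 101011 = 010111
  pos 1: 101111 XOR 101011 = 000100
  pos 4: 100100 XOR 101011 = 001111
  pos 6: 111100 XOR 101011 = 010111
  pos 7: 101110 XOR 101011 = 000101
Remainder (last 5 bits) = 10100. This is the CRC / FCS.

10100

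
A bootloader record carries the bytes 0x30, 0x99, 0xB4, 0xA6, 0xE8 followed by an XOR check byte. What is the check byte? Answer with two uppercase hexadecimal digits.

53

XOR the bytes together:
  start with 0x30
  0x30 ⊕ 0x99 = 0xA9
  0xA9 ⊕ 0xB4 = 0x1D
  0x1D ⊕ 0xA6 = 0xBB
  0xBB ⊕ 0xE8 = 0x53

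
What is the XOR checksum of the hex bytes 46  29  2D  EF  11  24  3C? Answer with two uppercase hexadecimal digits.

XOR the bytes together:
  start with 0x46
  0x46 ⊕ 0x29 = 0x6F
  0x6F ⊕ 0x2D = 0x42
  0x42 ⊕ 0xEF = 0xAD
  0xAD ⊕ 0x11 = 0xBC
  0xBC ⊕ 0x24 = 0x98
  0x98 ⊕ 0x3C = 0xA4

A4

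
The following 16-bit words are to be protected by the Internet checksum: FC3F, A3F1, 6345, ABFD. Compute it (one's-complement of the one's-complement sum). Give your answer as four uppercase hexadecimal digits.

508B

One's-complement addition (fold any carry out of bit 15 back into bit 0):
  0xFC3F + 0xA3F1 = 0x1A030 → wrap carry → 0xA031
  0xA031 + 0x6345 = 0x10376 → wrap carry → 0x0377
  0x0377 + 0xABFD = 0x0AF74
One's-complement sum = 0xAF74.
Checksum = ~0xAF74 & 0xFFFF = 0x508B.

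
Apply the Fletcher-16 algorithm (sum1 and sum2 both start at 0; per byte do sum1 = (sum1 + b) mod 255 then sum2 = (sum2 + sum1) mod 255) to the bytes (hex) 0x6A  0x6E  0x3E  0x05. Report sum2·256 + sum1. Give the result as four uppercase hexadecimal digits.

Running sums (mod 255):
  after byte 0 (0x6A): sum1=106, sum2=106
  after byte 1 (0x6E): sum1=216, sum2=67
  after byte 2 (0x3E): sum1=23, sum2=90
  after byte 3 (0x05): sum1=28, sum2=118
Checksum = sum2·256 + sum1 = 118·256 + 28 = 30236 = 0x761C.

761C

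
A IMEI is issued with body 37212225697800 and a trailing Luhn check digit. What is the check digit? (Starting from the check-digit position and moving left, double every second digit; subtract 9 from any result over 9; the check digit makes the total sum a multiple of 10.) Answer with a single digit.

0

Partial digits right→left: 0 0 8 7 9 6 5 2 2 2 1 2 7 3
Double every second digit counting from the check-digit position (so the 1st, 3rd, 5th, ... of the partial from the right).
  doubled (with −9 where >9): 0 7 9 1 4 2 5 → sum 28
  kept as-is: 0 7 6 2 2 2 3 → sum 22
Total = 28 + 22 = 50.
Check digit = (10 − (50 mod 10)) mod 10 = 0.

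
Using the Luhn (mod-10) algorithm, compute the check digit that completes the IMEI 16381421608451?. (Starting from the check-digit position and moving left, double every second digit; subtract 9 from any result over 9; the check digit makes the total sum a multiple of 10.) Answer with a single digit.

Partial digits right→left: 1 5 4 8 0 6 1 2 4 1 8 3 6 1
Double every second digit counting from the check-digit position (so the 1st, 3rd, 5th, ... of the partial from the right).
  doubled (with −9 where >9): 2 8 0 2 8 7 3 → sum 30
  kept as-is: 5 8 6 2 1 3 1 → sum 26
Total = 30 + 26 = 56.
Check digit = (10 − (56 mod 10)) mod 10 = 4.

4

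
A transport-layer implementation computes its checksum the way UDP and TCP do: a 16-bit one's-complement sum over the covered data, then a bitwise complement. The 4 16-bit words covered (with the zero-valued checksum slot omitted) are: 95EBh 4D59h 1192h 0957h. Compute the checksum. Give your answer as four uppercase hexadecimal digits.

01D2

One's-complement addition (fold any carry out of bit 15 back into bit 0):
  0x95EB + 0x4D59 = 0x0E344
  0xE344 + 0x1192 = 0x0F4D6
  0xF4D6 + 0x0957 = 0x0FE2D
One's-complement sum = 0xFE2D.
Checksum = ~0xFE2D & 0xFFFF = 0x01D2.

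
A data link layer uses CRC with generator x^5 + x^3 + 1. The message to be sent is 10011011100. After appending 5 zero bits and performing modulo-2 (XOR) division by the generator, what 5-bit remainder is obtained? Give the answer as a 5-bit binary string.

Append 5 zeros: 1001101110000000. Divide by 101001 (XOR where the leading bit is 1):
  pos 0: 100110 XOR 101001 = 001111
  pos 2: 111111 XOR 101001 = 010110
  pos 3: 101101 XOR 101001 = 000100
  pos 6: 100000 XOR 101001 = 001001
  pos 8: 100100 XOR 101001 = 001101
  pos 10: 110100 XOR 101001 = 011101
Remainder (last 5 bits) = 11101. This is the CRC / FCS.

11101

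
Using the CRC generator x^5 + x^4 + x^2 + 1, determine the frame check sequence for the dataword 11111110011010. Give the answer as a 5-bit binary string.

10100

Append 5 zeros: 1111111001101000000. Divide by 110101 (XOR where the leading bit is 1):
  pos 0: 111111 XOR 110101 = 001010
  pos 2: 101010 XOR 110101 = 011111
  pos 3: 111110 XOR 110101 = 001011
  pos 5: 101111 XOR 110101 = 011010
  pos 6: 110100 XOR 110101 = 000001
  pos 11: 110000 XOR 110101 = 000101
Remainder (last 5 bits) = 10100. This is the CRC / FCS.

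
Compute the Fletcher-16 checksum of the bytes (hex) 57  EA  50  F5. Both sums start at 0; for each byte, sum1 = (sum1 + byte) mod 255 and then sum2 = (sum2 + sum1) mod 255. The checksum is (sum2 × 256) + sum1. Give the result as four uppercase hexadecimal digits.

Running sums (mod 255):
  after byte 0 (57): sum1=87, sum2=87
  after byte 1 (EA): sum1=66, sum2=153
  after byte 2 (50): sum1=146, sum2=44
  after byte 3 (F5): sum1=136, sum2=180
Checksum = sum2·256 + sum1 = 180·256 + 136 = 46216 = 0xB488.

B488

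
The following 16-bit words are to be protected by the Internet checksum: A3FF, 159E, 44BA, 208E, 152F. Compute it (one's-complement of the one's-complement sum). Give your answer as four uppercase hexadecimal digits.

CBEA

One's-complement addition (fold any carry out of bit 15 back into bit 0):
  0xA3FF + 0x159E = 0x0B99D
  0xB99D + 0x44BA = 0x0FE57
  0xFE57 + 0x208E = 0x11EE5 → wrap carry → 0x1EE6
  0x1EE6 + 0x152F = 0x03415
One's-complement sum = 0x3415.
Checksum = ~0x3415 & 0xFFFF = 0xCBEA.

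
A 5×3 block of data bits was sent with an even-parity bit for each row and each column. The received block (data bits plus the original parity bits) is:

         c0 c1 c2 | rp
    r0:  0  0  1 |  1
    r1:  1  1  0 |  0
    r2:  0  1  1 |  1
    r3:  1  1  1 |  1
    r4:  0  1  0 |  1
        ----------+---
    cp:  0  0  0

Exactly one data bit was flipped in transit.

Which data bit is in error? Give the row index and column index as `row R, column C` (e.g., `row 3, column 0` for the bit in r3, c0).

row 2, column 2

Recompute each row's even parity and compare to rp:
  r0: data parity 1, sent rp 1 → ok
  r1: data parity 0, sent rp 0 → ok
  r2: data parity 0, sent rp 1 → mismatch
  r3: data parity 1, sent rp 1 → ok
  r4: data parity 1, sent rp 1 → ok
Recompute each column's even parity and compare to cp:
  c0: data parity 0, sent cp 0 → ok
  c1: data parity 0, sent cp 0 → ok
  c2: data parity 1, sent cp 0 → mismatch
Exactly one row (r2) and one column (c2) fail → the flipped bit is at their intersection.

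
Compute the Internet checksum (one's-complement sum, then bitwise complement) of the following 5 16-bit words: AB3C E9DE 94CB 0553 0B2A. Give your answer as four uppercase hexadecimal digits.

One's-complement addition (fold any carry out of bit 15 back into bit 0):
  0xAB3C + 0xE9DE = 0x1951A → wrap carry → 0x951B
  0x951B + 0x94CB = 0x129E6 → wrap carry → 0x29E7
  0x29E7 + 0x0553 = 0x02F3A
  0x2F3A + 0x0B2A = 0x03A64
One's-complement sum = 0x3A64.
Checksum = ~0x3A64 & 0xFFFF = 0xC59B.

C59B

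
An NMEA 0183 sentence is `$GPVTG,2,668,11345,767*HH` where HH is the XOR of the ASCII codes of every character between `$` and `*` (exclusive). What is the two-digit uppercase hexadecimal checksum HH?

XOR the ASCII codes of the payload characters:
  'G' = 0x47 → acc = 0x47
  'P' = 0x50 → acc = 0x17
  'V' = 0x56 → acc = 0x41
  'T' = 0x54 → acc = 0x15
  'G' = 0x47 → acc = 0x52
  ',' = 0x2C → acc = 0x7E
  '2' = 0x32 → acc = 0x4C
  ',' = 0x2C → acc = 0x60
  '6' = 0x36 → acc = 0x56
  '6' = 0x36 → acc = 0x60
  '8' = 0x38 → acc = 0x58
  ',' = 0x2C → acc = 0x74
  '1' = 0x31 → acc = 0x45
  '1' = 0x31 → acc = 0x74
  '3' = 0x33 → acc = 0x47
  '4' = 0x34 → acc = 0x73
  '5' = 0x35 → acc = 0x46
  ',' = 0x2C → acc = 0x6A
  '7' = 0x37 → acc = 0x5D
  '6' = 0x36 → acc = 0x6B
  '7' = 0x37 → acc = 0x5C
Checksum = 0x5C.

5C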